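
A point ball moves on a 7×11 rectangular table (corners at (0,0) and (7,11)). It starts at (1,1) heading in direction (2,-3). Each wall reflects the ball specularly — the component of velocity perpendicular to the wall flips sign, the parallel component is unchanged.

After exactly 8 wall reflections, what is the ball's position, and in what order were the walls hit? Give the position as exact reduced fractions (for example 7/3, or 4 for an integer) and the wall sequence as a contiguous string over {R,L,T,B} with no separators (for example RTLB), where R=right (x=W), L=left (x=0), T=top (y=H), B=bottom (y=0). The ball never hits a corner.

1. t=1/3 → B at (5/3,0); v=(2,3)
2. t=8/3 → R at (7,8); v=(-2,3)
3. t=1 → T at (5,11); v=(-2,-3)
4. t=5/2 → L at (0,7/2); v=(2,-3)
5. t=7/6 → B at (7/3,0); v=(2,3)
6. t=7/3 → R at (7,7); v=(-2,3)
7. t=4/3 → T at (13/3,11); v=(-2,-3)
8. t=13/6 → L at (0,9/2); v=(2,-3)

Final position: (0,9/2)
Wall sequence: BRTLBRTL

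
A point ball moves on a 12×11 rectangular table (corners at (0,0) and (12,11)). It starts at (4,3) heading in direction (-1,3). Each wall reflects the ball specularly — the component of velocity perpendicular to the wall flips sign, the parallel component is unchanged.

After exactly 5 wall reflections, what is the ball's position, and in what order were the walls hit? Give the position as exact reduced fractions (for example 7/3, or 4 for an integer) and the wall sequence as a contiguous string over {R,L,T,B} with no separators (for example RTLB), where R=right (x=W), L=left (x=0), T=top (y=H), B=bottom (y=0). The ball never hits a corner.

1. t=8/3 → T at (4/3,11); v=(-1,-3)
2. t=4/3 → L at (0,7); v=(1,-3)
3. t=7/3 → B at (7/3,0); v=(1,3)
4. t=11/3 → T at (6,11); v=(1,-3)
5. t=11/3 → B at (29/3,0); v=(1,3)

Final position: (29/3,0)
Wall sequence: TLBTB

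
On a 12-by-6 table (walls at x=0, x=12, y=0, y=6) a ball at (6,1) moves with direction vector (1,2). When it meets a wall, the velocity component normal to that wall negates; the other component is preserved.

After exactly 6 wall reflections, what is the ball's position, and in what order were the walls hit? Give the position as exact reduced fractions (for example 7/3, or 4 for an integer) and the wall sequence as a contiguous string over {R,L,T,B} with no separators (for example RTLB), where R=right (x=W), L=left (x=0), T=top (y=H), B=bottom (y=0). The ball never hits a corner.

1. t=5/2 → T at (17/2,6); v=(1,-2)
2. t=3 → B at (23/2,0); v=(1,2)
3. t=1/2 → R at (12,1); v=(-1,2)
4. t=5/2 → T at (19/2,6); v=(-1,-2)
5. t=3 → B at (13/2,0); v=(-1,2)
6. t=3 → T at (7/2,6); v=(-1,-2)

Final position: (7/2,6)
Wall sequence: TBRTBT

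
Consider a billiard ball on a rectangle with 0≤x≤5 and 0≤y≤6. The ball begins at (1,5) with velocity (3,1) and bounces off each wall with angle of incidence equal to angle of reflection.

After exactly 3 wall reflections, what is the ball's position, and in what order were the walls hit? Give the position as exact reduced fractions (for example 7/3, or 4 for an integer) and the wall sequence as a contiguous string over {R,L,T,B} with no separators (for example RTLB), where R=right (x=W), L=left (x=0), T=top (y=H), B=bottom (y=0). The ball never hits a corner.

Final position: (0,4)
Wall sequence: TRL

1. t=1 → T at (4,6); v=(3,-1)
2. t=1/3 → R at (5,17/3); v=(-3,-1)
3. t=5/3 → L at (0,4); v=(3,-1)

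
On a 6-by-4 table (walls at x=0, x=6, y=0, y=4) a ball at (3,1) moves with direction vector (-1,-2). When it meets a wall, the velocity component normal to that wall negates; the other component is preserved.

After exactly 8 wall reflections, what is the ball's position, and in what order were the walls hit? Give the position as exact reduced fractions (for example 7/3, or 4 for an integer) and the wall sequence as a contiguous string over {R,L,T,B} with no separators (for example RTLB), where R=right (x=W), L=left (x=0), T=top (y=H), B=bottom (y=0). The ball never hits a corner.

1. t=1/2 → B at (5/2,0); v=(-1,2)
2. t=2 → T at (1/2,4); v=(-1,-2)
3. t=1/2 → L at (0,3); v=(1,-2)
4. t=3/2 → B at (3/2,0); v=(1,2)
5. t=2 → T at (7/2,4); v=(1,-2)
6. t=2 → B at (11/2,0); v=(1,2)
7. t=1/2 → R at (6,1); v=(-1,2)
8. t=3/2 → T at (9/2,4); v=(-1,-2)

Final position: (9/2,4)
Wall sequence: BTLBTBRT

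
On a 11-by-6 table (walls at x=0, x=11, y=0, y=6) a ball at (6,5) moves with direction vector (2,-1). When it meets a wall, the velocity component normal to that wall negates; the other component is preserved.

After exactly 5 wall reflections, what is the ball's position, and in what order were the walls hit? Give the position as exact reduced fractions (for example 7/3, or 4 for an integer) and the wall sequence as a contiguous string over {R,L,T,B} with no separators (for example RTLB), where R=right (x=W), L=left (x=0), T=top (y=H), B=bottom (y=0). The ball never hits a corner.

1. t=5/2 → R at (11,5/2); v=(-2,-1)
2. t=5/2 → B at (6,0); v=(-2,1)
3. t=3 → L at (0,3); v=(2,1)
4. t=3 → T at (6,6); v=(2,-1)
5. t=5/2 → R at (11,7/2); v=(-2,-1)

Final position: (11,7/2)
Wall sequence: RBLTR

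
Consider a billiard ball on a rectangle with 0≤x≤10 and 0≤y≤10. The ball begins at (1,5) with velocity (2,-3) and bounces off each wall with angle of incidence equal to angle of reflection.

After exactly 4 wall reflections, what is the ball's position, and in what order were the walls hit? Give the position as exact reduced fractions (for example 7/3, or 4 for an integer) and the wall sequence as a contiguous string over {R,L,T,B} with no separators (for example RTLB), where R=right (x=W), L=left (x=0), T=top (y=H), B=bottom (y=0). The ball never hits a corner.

1. t=5/3 → B at (13/3,0); v=(2,3)
2. t=17/6 → R at (10,17/2); v=(-2,3)
3. t=1/2 → T at (9,10); v=(-2,-3)
4. t=10/3 → B at (7/3,0); v=(-2,3)

Final position: (7/3,0)
Wall sequence: BRTB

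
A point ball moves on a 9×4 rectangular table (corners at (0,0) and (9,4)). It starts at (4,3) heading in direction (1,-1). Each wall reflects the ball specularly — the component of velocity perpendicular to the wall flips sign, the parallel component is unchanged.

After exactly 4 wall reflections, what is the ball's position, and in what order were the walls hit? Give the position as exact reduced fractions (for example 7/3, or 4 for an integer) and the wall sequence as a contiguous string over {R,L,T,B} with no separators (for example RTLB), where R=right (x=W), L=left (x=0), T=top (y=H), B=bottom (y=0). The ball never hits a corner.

1. t=3 → B at (7,0); v=(1,1)
2. t=2 → R at (9,2); v=(-1,1)
3. t=2 → T at (7,4); v=(-1,-1)
4. t=4 → B at (3,0); v=(-1,1)

Final position: (3,0)
Wall sequence: BRTB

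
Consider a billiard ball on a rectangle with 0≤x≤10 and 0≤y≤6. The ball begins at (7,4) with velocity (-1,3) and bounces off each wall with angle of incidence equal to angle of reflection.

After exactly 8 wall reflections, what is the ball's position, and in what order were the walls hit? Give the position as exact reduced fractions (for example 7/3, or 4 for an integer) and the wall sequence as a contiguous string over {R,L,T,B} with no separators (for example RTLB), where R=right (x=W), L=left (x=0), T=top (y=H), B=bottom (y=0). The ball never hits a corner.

1. t=2/3 → T at (19/3,6); v=(-1,-3)
2. t=2 → B at (13/3,0); v=(-1,3)
3. t=2 → T at (7/3,6); v=(-1,-3)
4. t=2 → B at (1/3,0); v=(-1,3)
5. t=1/3 → L at (0,1); v=(1,3)
6. t=5/3 → T at (5/3,6); v=(1,-3)
7. t=2 → B at (11/3,0); v=(1,3)
8. t=2 → T at (17/3,6); v=(1,-3)

Final position: (17/3,6)
Wall sequence: TBTBLTBT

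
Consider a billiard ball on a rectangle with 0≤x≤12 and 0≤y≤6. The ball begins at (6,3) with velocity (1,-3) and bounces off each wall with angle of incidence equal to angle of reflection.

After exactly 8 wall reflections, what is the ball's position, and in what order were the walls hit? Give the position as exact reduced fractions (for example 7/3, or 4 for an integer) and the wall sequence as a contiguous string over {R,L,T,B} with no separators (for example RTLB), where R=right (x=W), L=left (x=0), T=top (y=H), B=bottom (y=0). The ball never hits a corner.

Final position: (5,0)
Wall sequence: BTBRTBTB

1. t=1 → B at (7,0); v=(1,3)
2. t=2 → T at (9,6); v=(1,-3)
3. t=2 → B at (11,0); v=(1,3)
4. t=1 → R at (12,3); v=(-1,3)
5. t=1 → T at (11,6); v=(-1,-3)
6. t=2 → B at (9,0); v=(-1,3)
7. t=2 → T at (7,6); v=(-1,-3)
8. t=2 → B at (5,0); v=(-1,3)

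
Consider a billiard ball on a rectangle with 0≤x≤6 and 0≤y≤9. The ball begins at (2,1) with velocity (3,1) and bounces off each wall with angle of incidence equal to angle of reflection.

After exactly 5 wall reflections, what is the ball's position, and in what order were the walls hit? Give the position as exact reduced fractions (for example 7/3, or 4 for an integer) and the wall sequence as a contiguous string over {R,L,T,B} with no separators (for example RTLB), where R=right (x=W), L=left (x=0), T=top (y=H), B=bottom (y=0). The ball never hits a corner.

1. t=4/3 → R at (6,7/3); v=(-3,1)
2. t=2 → L at (0,13/3); v=(3,1)
3. t=2 → R at (6,19/3); v=(-3,1)
4. t=2 → L at (0,25/3); v=(3,1)
5. t=2/3 → T at (2,9); v=(3,-1)

Final position: (2,9)
Wall sequence: RLRLT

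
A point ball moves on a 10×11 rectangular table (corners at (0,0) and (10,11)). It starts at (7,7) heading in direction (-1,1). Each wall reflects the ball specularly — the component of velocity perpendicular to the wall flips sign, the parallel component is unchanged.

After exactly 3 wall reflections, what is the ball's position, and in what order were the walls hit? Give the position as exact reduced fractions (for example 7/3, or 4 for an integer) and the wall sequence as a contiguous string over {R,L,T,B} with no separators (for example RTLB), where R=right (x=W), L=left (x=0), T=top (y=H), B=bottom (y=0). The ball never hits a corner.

1. t=4 → T at (3,11); v=(-1,-1)
2. t=3 → L at (0,8); v=(1,-1)
3. t=8 → B at (8,0); v=(1,1)

Final position: (8,0)
Wall sequence: TLB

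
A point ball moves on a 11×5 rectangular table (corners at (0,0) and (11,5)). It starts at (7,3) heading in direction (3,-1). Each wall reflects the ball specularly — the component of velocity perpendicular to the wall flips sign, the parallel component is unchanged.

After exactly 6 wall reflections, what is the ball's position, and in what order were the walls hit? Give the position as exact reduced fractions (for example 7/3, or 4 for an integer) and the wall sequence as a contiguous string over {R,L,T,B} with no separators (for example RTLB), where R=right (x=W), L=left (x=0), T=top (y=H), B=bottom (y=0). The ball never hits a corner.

1. t=4/3 → R at (11,5/3); v=(-3,-1)
2. t=5/3 → B at (6,0); v=(-3,1)
3. t=2 → L at (0,2); v=(3,1)
4. t=3 → T at (9,5); v=(3,-1)
5. t=2/3 → R at (11,13/3); v=(-3,-1)
6. t=11/3 → L at (0,2/3); v=(3,-1)

Final position: (0,2/3)
Wall sequence: RBLTRL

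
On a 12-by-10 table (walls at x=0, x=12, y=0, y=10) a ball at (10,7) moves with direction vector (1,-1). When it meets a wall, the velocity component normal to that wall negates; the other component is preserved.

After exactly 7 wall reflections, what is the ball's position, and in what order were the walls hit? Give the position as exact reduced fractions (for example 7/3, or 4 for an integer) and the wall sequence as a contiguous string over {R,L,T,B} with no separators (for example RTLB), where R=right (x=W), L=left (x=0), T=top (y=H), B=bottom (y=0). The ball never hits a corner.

1. t=2 → R at (12,5); v=(-1,-1)
2. t=5 → B at (7,0); v=(-1,1)
3. t=7 → L at (0,7); v=(1,1)
4. t=3 → T at (3,10); v=(1,-1)
5. t=9 → R at (12,1); v=(-1,-1)
6. t=1 → B at (11,0); v=(-1,1)
7. t=10 → T at (1,10); v=(-1,-1)

Final position: (1,10)
Wall sequence: RBLTRBT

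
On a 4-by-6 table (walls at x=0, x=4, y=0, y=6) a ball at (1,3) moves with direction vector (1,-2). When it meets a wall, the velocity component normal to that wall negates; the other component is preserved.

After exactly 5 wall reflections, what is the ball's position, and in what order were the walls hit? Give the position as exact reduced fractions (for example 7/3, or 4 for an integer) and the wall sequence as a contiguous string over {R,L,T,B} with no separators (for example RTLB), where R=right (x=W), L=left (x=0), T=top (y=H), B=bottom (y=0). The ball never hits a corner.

Final position: (1/2,0)
Wall sequence: BRTLB

1. t=3/2 → B at (5/2,0); v=(1,2)
2. t=3/2 → R at (4,3); v=(-1,2)
3. t=3/2 → T at (5/2,6); v=(-1,-2)
4. t=5/2 → L at (0,1); v=(1,-2)
5. t=1/2 → B at (1/2,0); v=(1,2)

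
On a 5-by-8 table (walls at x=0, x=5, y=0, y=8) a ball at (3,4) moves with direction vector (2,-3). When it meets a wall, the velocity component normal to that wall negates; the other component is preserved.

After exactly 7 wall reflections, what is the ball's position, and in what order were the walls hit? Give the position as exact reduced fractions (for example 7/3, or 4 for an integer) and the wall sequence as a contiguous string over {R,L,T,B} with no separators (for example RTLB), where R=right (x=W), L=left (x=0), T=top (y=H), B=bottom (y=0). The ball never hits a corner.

Final position: (0,11/2)
Wall sequence: RBLTRBL

1. t=1 → R at (5,1); v=(-2,-3)
2. t=1/3 → B at (13/3,0); v=(-2,3)
3. t=13/6 → L at (0,13/2); v=(2,3)
4. t=1/2 → T at (1,8); v=(2,-3)
5. t=2 → R at (5,2); v=(-2,-3)
6. t=2/3 → B at (11/3,0); v=(-2,3)
7. t=11/6 → L at (0,11/2); v=(2,3)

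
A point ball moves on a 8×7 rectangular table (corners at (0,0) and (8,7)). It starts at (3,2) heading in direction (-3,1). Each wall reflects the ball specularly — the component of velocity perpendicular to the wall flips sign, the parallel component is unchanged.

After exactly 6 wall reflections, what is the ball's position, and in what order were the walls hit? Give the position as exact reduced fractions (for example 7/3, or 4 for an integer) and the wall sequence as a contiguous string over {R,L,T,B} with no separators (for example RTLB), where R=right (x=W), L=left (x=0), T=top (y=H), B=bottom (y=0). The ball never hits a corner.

Final position: (0,1/3)
Wall sequence: LRTLRL

1. t=1 → L at (0,3); v=(3,1)
2. t=8/3 → R at (8,17/3); v=(-3,1)
3. t=4/3 → T at (4,7); v=(-3,-1)
4. t=4/3 → L at (0,17/3); v=(3,-1)
5. t=8/3 → R at (8,3); v=(-3,-1)
6. t=8/3 → L at (0,1/3); v=(3,-1)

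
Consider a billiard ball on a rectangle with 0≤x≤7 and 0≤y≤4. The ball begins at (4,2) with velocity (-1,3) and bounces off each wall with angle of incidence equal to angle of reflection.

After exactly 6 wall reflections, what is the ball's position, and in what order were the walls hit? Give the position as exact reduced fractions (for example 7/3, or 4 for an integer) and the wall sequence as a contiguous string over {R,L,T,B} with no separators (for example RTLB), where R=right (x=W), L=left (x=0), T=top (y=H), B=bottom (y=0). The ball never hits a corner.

1. t=2/3 → T at (10/3,4); v=(-1,-3)
2. t=4/3 → B at (2,0); v=(-1,3)
3. t=4/3 → T at (2/3,4); v=(-1,-3)
4. t=2/3 → L at (0,2); v=(1,-3)
5. t=2/3 → B at (2/3,0); v=(1,3)
6. t=4/3 → T at (2,4); v=(1,-3)

Final position: (2,4)
Wall sequence: TBTLBT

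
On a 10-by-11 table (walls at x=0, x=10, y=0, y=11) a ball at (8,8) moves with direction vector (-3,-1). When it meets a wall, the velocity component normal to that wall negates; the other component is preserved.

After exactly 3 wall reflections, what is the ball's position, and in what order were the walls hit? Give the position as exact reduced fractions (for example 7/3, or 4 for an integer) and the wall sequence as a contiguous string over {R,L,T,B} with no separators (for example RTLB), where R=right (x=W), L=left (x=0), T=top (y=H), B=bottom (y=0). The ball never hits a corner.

1. t=8/3 → L at (0,16/3); v=(3,-1)
2. t=10/3 → R at (10,2); v=(-3,-1)
3. t=2 → B at (4,0); v=(-3,1)

Final position: (4,0)
Wall sequence: LRB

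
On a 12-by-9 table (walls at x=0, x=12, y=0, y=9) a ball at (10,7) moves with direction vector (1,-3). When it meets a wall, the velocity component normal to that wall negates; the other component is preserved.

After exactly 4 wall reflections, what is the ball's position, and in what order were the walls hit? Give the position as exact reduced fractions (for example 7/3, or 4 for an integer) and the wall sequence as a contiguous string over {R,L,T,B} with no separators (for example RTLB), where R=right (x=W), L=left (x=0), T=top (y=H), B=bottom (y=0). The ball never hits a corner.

Final position: (17/3,0)
Wall sequence: RBTB

1. t=2 → R at (12,1); v=(-1,-3)
2. t=1/3 → B at (35/3,0); v=(-1,3)
3. t=3 → T at (26/3,9); v=(-1,-3)
4. t=3 → B at (17/3,0); v=(-1,3)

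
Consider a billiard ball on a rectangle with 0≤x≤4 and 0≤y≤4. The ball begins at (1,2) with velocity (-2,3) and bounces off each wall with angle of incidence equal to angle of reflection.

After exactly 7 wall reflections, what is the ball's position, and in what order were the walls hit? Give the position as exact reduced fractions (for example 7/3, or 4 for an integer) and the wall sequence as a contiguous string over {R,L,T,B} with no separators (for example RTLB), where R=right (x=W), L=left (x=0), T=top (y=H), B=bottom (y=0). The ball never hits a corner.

Final position: (1/3,0)
Wall sequence: LTBRTLB

1. t=1/2 → L at (0,7/2); v=(2,3)
2. t=1/6 → T at (1/3,4); v=(2,-3)
3. t=4/3 → B at (3,0); v=(2,3)
4. t=1/2 → R at (4,3/2); v=(-2,3)
5. t=5/6 → T at (7/3,4); v=(-2,-3)
6. t=7/6 → L at (0,1/2); v=(2,-3)
7. t=1/6 → B at (1/3,0); v=(2,3)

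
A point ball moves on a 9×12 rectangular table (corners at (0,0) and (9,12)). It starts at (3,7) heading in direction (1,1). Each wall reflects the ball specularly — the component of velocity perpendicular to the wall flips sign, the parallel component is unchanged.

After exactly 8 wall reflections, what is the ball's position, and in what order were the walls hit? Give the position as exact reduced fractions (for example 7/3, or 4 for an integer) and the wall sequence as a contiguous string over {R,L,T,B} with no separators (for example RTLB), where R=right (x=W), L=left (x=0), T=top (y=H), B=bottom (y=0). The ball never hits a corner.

1. t=5 → T at (8,12); v=(1,-1)
2. t=1 → R at (9,11); v=(-1,-1)
3. t=9 → L at (0,2); v=(1,-1)
4. t=2 → B at (2,0); v=(1,1)
5. t=7 → R at (9,7); v=(-1,1)
6. t=5 → T at (4,12); v=(-1,-1)
7. t=4 → L at (0,8); v=(1,-1)
8. t=8 → B at (8,0); v=(1,1)

Final position: (8,0)
Wall sequence: TRLBRTLB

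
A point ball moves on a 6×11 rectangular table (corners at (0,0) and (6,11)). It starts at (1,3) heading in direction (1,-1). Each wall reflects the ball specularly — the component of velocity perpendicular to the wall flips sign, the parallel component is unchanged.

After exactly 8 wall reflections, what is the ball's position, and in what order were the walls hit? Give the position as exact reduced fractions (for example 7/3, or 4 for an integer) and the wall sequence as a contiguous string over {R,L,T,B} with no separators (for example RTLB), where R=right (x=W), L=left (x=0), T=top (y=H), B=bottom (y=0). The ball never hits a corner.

Final position: (6,4)
Wall sequence: BRLTRLBR

1. t=3 → B at (4,0); v=(1,1)
2. t=2 → R at (6,2); v=(-1,1)
3. t=6 → L at (0,8); v=(1,1)
4. t=3 → T at (3,11); v=(1,-1)
5. t=3 → R at (6,8); v=(-1,-1)
6. t=6 → L at (0,2); v=(1,-1)
7. t=2 → B at (2,0); v=(1,1)
8. t=4 → R at (6,4); v=(-1,1)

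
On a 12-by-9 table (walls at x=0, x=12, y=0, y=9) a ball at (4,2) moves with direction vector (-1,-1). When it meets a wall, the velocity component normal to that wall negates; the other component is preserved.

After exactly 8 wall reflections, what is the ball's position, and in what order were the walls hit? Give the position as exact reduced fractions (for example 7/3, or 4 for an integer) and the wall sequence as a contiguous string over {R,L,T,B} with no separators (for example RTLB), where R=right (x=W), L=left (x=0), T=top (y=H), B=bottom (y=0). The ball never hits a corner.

Final position: (10,0)
Wall sequence: BLTRBLTB

1. t=2 → B at (2,0); v=(-1,1)
2. t=2 → L at (0,2); v=(1,1)
3. t=7 → T at (7,9); v=(1,-1)
4. t=5 → R at (12,4); v=(-1,-1)
5. t=4 → B at (8,0); v=(-1,1)
6. t=8 → L at (0,8); v=(1,1)
7. t=1 → T at (1,9); v=(1,-1)
8. t=9 → B at (10,0); v=(1,1)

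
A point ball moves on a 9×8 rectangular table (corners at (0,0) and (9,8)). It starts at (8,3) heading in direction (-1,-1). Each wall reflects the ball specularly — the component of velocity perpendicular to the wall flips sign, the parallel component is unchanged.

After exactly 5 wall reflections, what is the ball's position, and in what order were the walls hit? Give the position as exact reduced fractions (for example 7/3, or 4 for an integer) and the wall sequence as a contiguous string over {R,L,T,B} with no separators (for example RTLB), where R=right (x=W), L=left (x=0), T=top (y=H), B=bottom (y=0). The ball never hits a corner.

Final position: (7,0)
Wall sequence: BLTRB

1. t=3 → B at (5,0); v=(-1,1)
2. t=5 → L at (0,5); v=(1,1)
3. t=3 → T at (3,8); v=(1,-1)
4. t=6 → R at (9,2); v=(-1,-1)
5. t=2 → B at (7,0); v=(-1,1)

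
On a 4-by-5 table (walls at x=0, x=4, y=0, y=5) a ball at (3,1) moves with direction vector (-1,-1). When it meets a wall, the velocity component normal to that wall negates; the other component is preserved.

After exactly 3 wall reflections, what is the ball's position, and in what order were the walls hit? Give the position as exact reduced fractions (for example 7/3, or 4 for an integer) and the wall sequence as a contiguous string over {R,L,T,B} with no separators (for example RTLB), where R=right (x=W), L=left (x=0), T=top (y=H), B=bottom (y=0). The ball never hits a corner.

Final position: (3,5)
Wall sequence: BLT

1. t=1 → B at (2,0); v=(-1,1)
2. t=2 → L at (0,2); v=(1,1)
3. t=3 → T at (3,5); v=(1,-1)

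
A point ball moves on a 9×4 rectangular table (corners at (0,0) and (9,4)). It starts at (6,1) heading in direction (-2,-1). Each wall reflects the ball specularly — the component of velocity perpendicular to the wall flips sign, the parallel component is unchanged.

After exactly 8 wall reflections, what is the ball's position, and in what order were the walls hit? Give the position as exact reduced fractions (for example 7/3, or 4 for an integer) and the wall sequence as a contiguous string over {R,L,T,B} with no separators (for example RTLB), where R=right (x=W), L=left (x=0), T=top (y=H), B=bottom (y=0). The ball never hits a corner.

1. t=1 → B at (4,0); v=(-2,1)
2. t=2 → L at (0,2); v=(2,1)
3. t=2 → T at (4,4); v=(2,-1)
4. t=5/2 → R at (9,3/2); v=(-2,-1)
5. t=3/2 → B at (6,0); v=(-2,1)
6. t=3 → L at (0,3); v=(2,1)
7. t=1 → T at (2,4); v=(2,-1)
8. t=7/2 → R at (9,1/2); v=(-2,-1)

Final position: (9,1/2)
Wall sequence: BLTRBLTR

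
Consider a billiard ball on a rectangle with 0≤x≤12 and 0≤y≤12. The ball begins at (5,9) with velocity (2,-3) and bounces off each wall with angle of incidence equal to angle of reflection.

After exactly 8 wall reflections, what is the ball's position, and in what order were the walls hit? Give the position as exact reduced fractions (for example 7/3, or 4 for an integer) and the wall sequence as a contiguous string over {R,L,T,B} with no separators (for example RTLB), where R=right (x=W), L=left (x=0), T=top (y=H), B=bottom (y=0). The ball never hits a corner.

Final position: (5,0)
Wall sequence: BRTLBTRB

1. t=3 → B at (11,0); v=(2,3)
2. t=1/2 → R at (12,3/2); v=(-2,3)
3. t=7/2 → T at (5,12); v=(-2,-3)
4. t=5/2 → L at (0,9/2); v=(2,-3)
5. t=3/2 → B at (3,0); v=(2,3)
6. t=4 → T at (11,12); v=(2,-3)
7. t=1/2 → R at (12,21/2); v=(-2,-3)
8. t=7/2 → B at (5,0); v=(-2,3)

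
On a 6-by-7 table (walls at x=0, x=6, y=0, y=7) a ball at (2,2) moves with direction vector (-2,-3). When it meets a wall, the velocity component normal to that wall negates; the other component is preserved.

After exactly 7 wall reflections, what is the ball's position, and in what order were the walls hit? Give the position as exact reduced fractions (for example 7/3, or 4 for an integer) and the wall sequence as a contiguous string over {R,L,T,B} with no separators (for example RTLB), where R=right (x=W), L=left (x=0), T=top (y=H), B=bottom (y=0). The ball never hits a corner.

Final position: (4/3,7)
Wall sequence: BLTRBLT

1. t=2/3 → B at (2/3,0); v=(-2,3)
2. t=1/3 → L at (0,1); v=(2,3)
3. t=2 → T at (4,7); v=(2,-3)
4. t=1 → R at (6,4); v=(-2,-3)
5. t=4/3 → B at (10/3,0); v=(-2,3)
6. t=5/3 → L at (0,5); v=(2,3)
7. t=2/3 → T at (4/3,7); v=(2,-3)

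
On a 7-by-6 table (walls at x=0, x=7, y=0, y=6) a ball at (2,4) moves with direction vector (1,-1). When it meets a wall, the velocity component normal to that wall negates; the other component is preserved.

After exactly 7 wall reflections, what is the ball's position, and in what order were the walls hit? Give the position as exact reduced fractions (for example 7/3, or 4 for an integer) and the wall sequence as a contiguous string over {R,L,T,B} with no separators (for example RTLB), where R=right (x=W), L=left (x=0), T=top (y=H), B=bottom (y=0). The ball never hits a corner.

Final position: (4,6)
Wall sequence: BRTLBRT

1. t=4 → B at (6,0); v=(1,1)
2. t=1 → R at (7,1); v=(-1,1)
3. t=5 → T at (2,6); v=(-1,-1)
4. t=2 → L at (0,4); v=(1,-1)
5. t=4 → B at (4,0); v=(1,1)
6. t=3 → R at (7,3); v=(-1,1)
7. t=3 → T at (4,6); v=(-1,-1)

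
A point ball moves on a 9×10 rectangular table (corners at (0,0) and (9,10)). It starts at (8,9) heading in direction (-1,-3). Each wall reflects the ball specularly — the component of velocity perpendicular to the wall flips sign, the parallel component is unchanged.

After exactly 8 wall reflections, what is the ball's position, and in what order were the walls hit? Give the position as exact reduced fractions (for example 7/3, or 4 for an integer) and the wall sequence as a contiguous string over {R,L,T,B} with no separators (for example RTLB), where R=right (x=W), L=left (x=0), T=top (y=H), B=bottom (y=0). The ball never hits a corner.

1. t=3 → B at (5,0); v=(-1,3)
2. t=10/3 → T at (5/3,10); v=(-1,-3)
3. t=5/3 → L at (0,5); v=(1,-3)
4. t=5/3 → B at (5/3,0); v=(1,3)
5. t=10/3 → T at (5,10); v=(1,-3)
6. t=10/3 → B at (25/3,0); v=(1,3)
7. t=2/3 → R at (9,2); v=(-1,3)
8. t=8/3 → T at (19/3,10); v=(-1,-3)

Final position: (19/3,10)
Wall sequence: BTLBTBRT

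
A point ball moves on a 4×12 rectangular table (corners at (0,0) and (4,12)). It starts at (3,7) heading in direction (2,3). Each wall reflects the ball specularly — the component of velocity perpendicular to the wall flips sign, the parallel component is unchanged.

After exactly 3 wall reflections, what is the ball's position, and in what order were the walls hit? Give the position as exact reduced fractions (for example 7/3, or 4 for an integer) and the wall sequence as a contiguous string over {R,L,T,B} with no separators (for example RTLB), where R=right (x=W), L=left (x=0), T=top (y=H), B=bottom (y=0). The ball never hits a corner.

Final position: (0,19/2)
Wall sequence: RTL

1. t=1/2 → R at (4,17/2); v=(-2,3)
2. t=7/6 → T at (5/3,12); v=(-2,-3)
3. t=5/6 → L at (0,19/2); v=(2,-3)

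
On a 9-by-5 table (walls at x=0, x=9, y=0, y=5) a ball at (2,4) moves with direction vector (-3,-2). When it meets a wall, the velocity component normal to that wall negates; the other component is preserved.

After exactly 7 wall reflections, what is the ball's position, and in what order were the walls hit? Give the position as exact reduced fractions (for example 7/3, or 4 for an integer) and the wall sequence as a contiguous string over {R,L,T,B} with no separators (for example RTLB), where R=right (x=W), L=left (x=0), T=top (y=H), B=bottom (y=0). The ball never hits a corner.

1. t=2/3 → L at (0,8/3); v=(3,-2)
2. t=4/3 → B at (4,0); v=(3,2)
3. t=5/3 → R at (9,10/3); v=(-3,2)
4. t=5/6 → T at (13/2,5); v=(-3,-2)
5. t=13/6 → L at (0,2/3); v=(3,-2)
6. t=1/3 → B at (1,0); v=(3,2)
7. t=5/2 → T at (17/2,5); v=(3,-2)

Final position: (17/2,5)
Wall sequence: LBRTLBT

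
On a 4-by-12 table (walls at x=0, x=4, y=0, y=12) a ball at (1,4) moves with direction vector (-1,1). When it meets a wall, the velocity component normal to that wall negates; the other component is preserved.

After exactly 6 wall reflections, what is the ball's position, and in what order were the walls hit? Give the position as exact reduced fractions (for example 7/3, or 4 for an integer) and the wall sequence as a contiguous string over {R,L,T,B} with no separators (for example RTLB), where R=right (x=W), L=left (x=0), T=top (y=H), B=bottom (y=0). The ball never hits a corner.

Final position: (0,3)
Wall sequence: LRTLRL

1. t=1 → L at (0,5); v=(1,1)
2. t=4 → R at (4,9); v=(-1,1)
3. t=3 → T at (1,12); v=(-1,-1)
4. t=1 → L at (0,11); v=(1,-1)
5. t=4 → R at (4,7); v=(-1,-1)
6. t=4 → L at (0,3); v=(1,-1)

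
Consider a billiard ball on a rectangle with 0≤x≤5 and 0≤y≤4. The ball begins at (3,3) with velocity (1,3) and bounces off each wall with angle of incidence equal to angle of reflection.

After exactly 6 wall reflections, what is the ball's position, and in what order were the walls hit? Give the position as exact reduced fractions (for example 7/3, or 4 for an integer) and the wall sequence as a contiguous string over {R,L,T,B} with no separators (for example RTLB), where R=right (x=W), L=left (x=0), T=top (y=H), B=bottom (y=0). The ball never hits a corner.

1. t=1/3 → T at (10/3,4); v=(1,-3)
2. t=4/3 → B at (14/3,0); v=(1,3)
3. t=1/3 → R at (5,1); v=(-1,3)
4. t=1 → T at (4,4); v=(-1,-3)
5. t=4/3 → B at (8/3,0); v=(-1,3)
6. t=4/3 → T at (4/3,4); v=(-1,-3)

Final position: (4/3,4)
Wall sequence: TBRTBT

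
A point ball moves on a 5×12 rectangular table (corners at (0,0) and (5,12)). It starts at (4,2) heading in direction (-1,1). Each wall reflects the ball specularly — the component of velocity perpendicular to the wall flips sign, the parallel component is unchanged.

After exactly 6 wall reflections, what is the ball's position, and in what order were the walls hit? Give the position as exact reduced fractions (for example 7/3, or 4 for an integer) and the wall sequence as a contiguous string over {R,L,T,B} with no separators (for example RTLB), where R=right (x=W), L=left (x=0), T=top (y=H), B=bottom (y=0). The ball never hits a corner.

1. t=4 → L at (0,6); v=(1,1)
2. t=5 → R at (5,11); v=(-1,1)
3. t=1 → T at (4,12); v=(-1,-1)
4. t=4 → L at (0,8); v=(1,-1)
5. t=5 → R at (5,3); v=(-1,-1)
6. t=3 → B at (2,0); v=(-1,1)

Final position: (2,0)
Wall sequence: LRTLRB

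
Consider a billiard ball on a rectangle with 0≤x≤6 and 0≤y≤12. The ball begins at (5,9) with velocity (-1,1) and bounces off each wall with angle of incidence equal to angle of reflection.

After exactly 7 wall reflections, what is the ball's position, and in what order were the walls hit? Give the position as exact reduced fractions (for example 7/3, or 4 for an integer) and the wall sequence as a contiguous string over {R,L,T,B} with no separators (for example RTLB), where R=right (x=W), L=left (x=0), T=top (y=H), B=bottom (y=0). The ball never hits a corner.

Final position: (2,12)
Wall sequence: TLRBLRT

1. t=3 → T at (2,12); v=(-1,-1)
2. t=2 → L at (0,10); v=(1,-1)
3. t=6 → R at (6,4); v=(-1,-1)
4. t=4 → B at (2,0); v=(-1,1)
5. t=2 → L at (0,2); v=(1,1)
6. t=6 → R at (6,8); v=(-1,1)
7. t=4 → T at (2,12); v=(-1,-1)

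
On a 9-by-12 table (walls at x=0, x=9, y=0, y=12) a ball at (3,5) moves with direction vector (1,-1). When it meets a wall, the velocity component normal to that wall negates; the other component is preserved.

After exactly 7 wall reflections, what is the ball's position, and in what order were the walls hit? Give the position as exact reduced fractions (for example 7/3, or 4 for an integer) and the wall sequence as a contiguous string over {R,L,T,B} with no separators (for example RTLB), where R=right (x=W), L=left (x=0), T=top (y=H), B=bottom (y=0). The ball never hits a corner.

Final position: (0,4)
Wall sequence: BRLTRBL

1. t=5 → B at (8,0); v=(1,1)
2. t=1 → R at (9,1); v=(-1,1)
3. t=9 → L at (0,10); v=(1,1)
4. t=2 → T at (2,12); v=(1,-1)
5. t=7 → R at (9,5); v=(-1,-1)
6. t=5 → B at (4,0); v=(-1,1)
7. t=4 → L at (0,4); v=(1,1)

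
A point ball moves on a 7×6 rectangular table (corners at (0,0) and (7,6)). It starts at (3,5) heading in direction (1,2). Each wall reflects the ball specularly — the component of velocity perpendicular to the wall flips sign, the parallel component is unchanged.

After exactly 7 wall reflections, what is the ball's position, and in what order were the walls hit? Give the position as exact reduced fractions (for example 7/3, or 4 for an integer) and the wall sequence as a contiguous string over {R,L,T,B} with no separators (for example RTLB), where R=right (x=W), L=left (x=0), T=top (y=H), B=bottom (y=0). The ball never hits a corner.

Final position: (3/2,6)
Wall sequence: TBRTBLT

1. t=1/2 → T at (7/2,6); v=(1,-2)
2. t=3 → B at (13/2,0); v=(1,2)
3. t=1/2 → R at (7,1); v=(-1,2)
4. t=5/2 → T at (9/2,6); v=(-1,-2)
5. t=3 → B at (3/2,0); v=(-1,2)
6. t=3/2 → L at (0,3); v=(1,2)
7. t=3/2 → T at (3/2,6); v=(1,-2)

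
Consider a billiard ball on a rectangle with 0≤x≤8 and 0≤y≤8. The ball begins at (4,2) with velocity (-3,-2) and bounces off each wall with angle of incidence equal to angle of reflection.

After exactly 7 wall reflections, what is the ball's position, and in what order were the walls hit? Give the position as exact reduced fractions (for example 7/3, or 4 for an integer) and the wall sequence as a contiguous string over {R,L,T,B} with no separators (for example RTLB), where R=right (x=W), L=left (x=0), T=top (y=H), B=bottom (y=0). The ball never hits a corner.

1. t=1 → B at (1,0); v=(-3,2)
2. t=1/3 → L at (0,2/3); v=(3,2)
3. t=8/3 → R at (8,6); v=(-3,2)
4. t=1 → T at (5,8); v=(-3,-2)
5. t=5/3 → L at (0,14/3); v=(3,-2)
6. t=7/3 → B at (7,0); v=(3,2)
7. t=1/3 → R at (8,2/3); v=(-3,2)

Final position: (8,2/3)
Wall sequence: BLRTLBR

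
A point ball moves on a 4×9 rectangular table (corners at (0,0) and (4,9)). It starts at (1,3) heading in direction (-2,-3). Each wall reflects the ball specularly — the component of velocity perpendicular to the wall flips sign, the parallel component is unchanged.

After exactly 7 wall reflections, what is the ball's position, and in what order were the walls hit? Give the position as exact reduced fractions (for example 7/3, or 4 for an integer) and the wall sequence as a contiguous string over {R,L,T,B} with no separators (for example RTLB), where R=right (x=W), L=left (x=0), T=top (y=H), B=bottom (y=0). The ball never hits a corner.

1. t=1/2 → L at (0,3/2); v=(2,-3)
2. t=1/2 → B at (1,0); v=(2,3)
3. t=3/2 → R at (4,9/2); v=(-2,3)
4. t=3/2 → T at (1,9); v=(-2,-3)
5. t=1/2 → L at (0,15/2); v=(2,-3)
6. t=2 → R at (4,3/2); v=(-2,-3)
7. t=1/2 → B at (3,0); v=(-2,3)

Final position: (3,0)
Wall sequence: LBRTLRB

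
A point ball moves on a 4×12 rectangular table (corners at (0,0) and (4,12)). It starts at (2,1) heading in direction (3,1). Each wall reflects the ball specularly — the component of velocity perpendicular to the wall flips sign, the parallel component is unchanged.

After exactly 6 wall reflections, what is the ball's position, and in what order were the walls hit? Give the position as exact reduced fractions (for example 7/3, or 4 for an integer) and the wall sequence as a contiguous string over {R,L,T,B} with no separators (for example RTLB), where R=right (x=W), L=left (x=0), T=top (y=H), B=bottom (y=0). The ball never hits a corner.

Final position: (0,25/3)
Wall sequence: RLRLRL

1. t=2/3 → R at (4,5/3); v=(-3,1)
2. t=4/3 → L at (0,3); v=(3,1)
3. t=4/3 → R at (4,13/3); v=(-3,1)
4. t=4/3 → L at (0,17/3); v=(3,1)
5. t=4/3 → R at (4,7); v=(-3,1)
6. t=4/3 → L at (0,25/3); v=(3,1)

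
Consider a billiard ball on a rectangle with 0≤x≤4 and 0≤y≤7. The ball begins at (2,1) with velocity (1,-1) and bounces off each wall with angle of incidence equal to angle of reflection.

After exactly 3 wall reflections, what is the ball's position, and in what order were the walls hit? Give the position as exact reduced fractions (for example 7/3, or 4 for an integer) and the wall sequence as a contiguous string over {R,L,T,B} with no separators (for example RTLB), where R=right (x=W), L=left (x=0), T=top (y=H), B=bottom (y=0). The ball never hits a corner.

1. t=1 → B at (3,0); v=(1,1)
2. t=1 → R at (4,1); v=(-1,1)
3. t=4 → L at (0,5); v=(1,1)

Final position: (0,5)
Wall sequence: BRL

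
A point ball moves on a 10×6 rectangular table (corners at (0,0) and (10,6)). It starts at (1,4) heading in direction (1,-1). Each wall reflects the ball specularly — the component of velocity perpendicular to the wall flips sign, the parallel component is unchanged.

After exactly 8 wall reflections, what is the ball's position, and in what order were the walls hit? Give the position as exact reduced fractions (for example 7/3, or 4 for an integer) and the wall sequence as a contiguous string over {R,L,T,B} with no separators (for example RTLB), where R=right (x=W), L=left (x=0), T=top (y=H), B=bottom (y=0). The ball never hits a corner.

1. t=4 → B at (5,0); v=(1,1)
2. t=5 → R at (10,5); v=(-1,1)
3. t=1 → T at (9,6); v=(-1,-1)
4. t=6 → B at (3,0); v=(-1,1)
5. t=3 → L at (0,3); v=(1,1)
6. t=3 → T at (3,6); v=(1,-1)
7. t=6 → B at (9,0); v=(1,1)
8. t=1 → R at (10,1); v=(-1,1)

Final position: (10,1)
Wall sequence: BRTBLTBR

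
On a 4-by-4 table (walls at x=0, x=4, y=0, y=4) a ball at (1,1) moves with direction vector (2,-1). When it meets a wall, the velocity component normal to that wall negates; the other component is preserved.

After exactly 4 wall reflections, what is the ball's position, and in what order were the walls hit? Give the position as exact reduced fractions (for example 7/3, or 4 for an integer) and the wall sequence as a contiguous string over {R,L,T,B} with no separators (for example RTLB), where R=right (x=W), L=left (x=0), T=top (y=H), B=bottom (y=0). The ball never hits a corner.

1. t=1 → B at (3,0); v=(2,1)
2. t=1/2 → R at (4,1/2); v=(-2,1)
3. t=2 → L at (0,5/2); v=(2,1)
4. t=3/2 → T at (3,4); v=(2,-1)

Final position: (3,4)
Wall sequence: BRLT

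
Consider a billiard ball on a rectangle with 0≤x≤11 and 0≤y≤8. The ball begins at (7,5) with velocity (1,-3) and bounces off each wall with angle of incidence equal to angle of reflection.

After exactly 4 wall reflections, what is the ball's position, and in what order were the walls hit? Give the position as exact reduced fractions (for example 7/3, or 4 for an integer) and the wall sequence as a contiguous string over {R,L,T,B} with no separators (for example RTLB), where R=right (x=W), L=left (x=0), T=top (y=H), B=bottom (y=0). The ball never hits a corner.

Final position: (8,0)
Wall sequence: BRTB

1. t=5/3 → B at (26/3,0); v=(1,3)
2. t=7/3 → R at (11,7); v=(-1,3)
3. t=1/3 → T at (32/3,8); v=(-1,-3)
4. t=8/3 → B at (8,0); v=(-1,3)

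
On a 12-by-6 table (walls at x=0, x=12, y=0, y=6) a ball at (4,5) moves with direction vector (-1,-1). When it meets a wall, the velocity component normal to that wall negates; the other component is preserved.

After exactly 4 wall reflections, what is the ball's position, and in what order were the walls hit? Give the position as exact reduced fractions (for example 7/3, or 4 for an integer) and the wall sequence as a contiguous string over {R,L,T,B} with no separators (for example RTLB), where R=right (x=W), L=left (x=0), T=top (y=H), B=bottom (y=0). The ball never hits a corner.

Final position: (12,1)
Wall sequence: LBTR

1. t=4 → L at (0,1); v=(1,-1)
2. t=1 → B at (1,0); v=(1,1)
3. t=6 → T at (7,6); v=(1,-1)
4. t=5 → R at (12,1); v=(-1,-1)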